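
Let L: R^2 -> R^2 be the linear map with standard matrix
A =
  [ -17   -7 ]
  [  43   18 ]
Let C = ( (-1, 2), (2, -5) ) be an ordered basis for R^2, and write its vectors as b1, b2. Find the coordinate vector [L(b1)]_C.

Column 1 of [L]_C is the C-coordinate vector of L(b1).
In standard coordinates L(b1) = A b1 = (3, -7).
Converting to C: (3, -7) = -b1 + b2, so the coordinate vector is (-1, 1).

(-1, 1)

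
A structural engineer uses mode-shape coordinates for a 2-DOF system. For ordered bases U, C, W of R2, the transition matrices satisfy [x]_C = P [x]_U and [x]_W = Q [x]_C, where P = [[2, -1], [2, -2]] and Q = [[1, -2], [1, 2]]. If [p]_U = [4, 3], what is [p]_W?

[1, 9]

First [p]_C = P [p]_U = [5, 2].
Then [p]_W = Q [p]_C = [1, 9].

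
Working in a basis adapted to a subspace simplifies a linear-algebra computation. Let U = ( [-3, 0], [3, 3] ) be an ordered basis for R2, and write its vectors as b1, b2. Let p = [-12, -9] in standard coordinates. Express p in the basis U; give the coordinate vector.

[1, -3]

[p]_U is the unique c with M c = p, where M has columns b1, b2.
System: -3c_1 + 3c_2 = -12, 0c_1 + 3c_2 = -9; solving gives c_1 = 1, c_2 = -3.
Check: b1 - 3b2 = [-12, -9].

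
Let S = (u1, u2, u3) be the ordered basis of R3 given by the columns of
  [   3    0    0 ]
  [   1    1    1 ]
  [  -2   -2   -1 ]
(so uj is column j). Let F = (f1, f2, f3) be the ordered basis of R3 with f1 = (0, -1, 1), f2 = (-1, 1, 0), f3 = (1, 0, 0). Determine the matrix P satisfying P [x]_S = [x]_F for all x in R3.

[[-2, -2, -1], [-1, -1, 0], [2, -1, 0]]

Take x = uj: its S-coordinates are the j-th standard unit vector, so P e_j — column j of P — equals [uj]_F.
u1 = -2f1 - f2 + 2f3, giving column 1 = (-2, -1, 2); repeating for each j gives P = [[-2, -2, -1], [-1, -1, 0], [2, -1, 0]].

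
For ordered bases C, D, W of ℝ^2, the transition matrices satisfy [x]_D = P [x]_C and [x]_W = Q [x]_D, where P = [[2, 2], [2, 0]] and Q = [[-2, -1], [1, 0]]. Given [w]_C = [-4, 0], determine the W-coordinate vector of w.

[24, -8]

First [w]_D = P [w]_C = [-8, -8].
Then [w]_W = Q [w]_D = [24, -8].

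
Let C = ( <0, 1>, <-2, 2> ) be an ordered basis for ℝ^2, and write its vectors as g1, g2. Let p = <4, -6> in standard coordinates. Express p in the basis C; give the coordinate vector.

We seek scalars with c_1 g1 + c_2 g2 = p; equivalently solve M c = p where the columns of M are g1, g2.
System: 0c_1 - 2c_2 = 4, c_1 + 2c_2 = -6; solving gives c_1 = -2, c_2 = -2.
Check: -2g1 - 2g2 = <4, -6>.

<-2, -2>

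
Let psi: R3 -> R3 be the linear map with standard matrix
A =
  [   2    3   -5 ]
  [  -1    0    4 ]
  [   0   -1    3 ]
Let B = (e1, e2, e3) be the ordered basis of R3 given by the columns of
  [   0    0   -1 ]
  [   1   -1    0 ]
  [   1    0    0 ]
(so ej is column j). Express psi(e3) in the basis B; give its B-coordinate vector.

(0, -1, 2)

Compute psi(e3) = A e3 = (-2, 1, 0) in standard coordinates.
Then write this in B-coordinates: solve for y in y_1 e1 + ... + y_3 e3 = (-2, 1, 0).
This gives y = (0, -1, 2), which is column 3 of [psi]_B.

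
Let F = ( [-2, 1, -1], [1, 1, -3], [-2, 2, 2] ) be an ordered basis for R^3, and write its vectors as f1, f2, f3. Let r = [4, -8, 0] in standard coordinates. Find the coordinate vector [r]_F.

[0, -2, -3]

We seek scalars with c_1 f1 + ... + c_3 f3 = r; equivalently solve M c = r where the columns of M are f1, ..., f3.
Solving this 3x3 system gives c = (0, -2, -3).
Check: 0·f1 - 2f2 - 3f3 = [4, -8, 0].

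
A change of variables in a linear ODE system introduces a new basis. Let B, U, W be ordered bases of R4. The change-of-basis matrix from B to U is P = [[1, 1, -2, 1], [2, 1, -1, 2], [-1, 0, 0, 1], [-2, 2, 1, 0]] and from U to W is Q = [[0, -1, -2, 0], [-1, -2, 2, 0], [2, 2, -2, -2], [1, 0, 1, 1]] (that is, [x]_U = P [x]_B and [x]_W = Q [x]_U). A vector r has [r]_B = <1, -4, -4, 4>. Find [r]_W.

Composing the changes, [r]_W = Q P [r]_B.
Q P = [[0, -1, 1, -4], [-7, -3, 4, -3], [12, 0, -8, 4], [-2, 3, -1, 2]]; applying this to <1, -4, -4, 4> gives <-16, -23, 60, -2>.

<-16, -23, 60, -2>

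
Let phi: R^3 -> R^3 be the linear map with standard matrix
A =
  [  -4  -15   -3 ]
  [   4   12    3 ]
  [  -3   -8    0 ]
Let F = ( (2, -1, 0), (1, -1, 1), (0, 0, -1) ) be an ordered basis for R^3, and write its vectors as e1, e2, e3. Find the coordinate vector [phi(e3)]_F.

(0, 3, 3)

Column 3 of [phi]_F is the F-coordinate vector of phi(e3).
In standard coordinates phi(e3) = A e3 = (3, -3, 0).
Converting to F: (3, -3, 0) = 0·e1 + 3e2 + 3e3, so the coordinate vector is (0, 3, 3).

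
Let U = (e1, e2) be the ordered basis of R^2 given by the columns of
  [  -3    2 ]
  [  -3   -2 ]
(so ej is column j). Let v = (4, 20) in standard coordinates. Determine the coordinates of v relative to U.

(-4, -4)

We seek scalars with c_1 e1 + c_2 e2 = v; equivalently solve M c = v where the columns of M are e1, e2.
System: -3c_1 + 2c_2 = 4, -3c_1 - 2c_2 = 20; solving gives c_1 = -4, c_2 = -4.
Check: -4e1 - 4e2 = (4, 20).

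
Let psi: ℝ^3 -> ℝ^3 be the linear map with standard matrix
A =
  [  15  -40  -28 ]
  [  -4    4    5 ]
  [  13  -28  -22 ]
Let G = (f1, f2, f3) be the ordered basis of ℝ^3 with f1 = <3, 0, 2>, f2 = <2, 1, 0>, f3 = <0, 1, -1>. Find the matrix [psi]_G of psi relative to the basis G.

[[-3, -2, -2], [-1, -2, -3], [-1, -2, 2]]

Let P have columns f1, ..., f3. Then [psi]_G = P^(-1) A P.
Here det P = 1, so P^(-1) is integer; computing A P first and then P^(-1)(A P) gives [[-3, -2, -2], [-1, -2, -3], [-1, -2, 2]].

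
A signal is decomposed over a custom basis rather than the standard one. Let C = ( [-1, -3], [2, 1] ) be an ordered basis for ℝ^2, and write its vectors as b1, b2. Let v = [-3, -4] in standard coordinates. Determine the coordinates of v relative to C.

[v]_C is the unique c with M c = v, where M has columns b1, b2.
System: -c_1 + 2c_2 = -3, -3c_1 + c_2 = -4; solving gives c_1 = 1, c_2 = -1.
Check: b1 - b2 = [-3, -4].

[1, -1]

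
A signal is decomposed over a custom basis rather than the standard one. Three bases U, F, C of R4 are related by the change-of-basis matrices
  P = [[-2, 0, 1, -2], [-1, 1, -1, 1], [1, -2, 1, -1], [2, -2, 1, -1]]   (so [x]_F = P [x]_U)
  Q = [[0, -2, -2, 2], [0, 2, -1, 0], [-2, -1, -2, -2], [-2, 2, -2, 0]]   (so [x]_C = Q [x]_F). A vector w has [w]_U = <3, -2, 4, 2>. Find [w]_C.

<20, -23, -23, -20>

Apply P to get F-coordinates <-6, -7, 9, 12>, then Q to get C-coordinates.
The result is [w]_C = <20, -23, -23, -20>.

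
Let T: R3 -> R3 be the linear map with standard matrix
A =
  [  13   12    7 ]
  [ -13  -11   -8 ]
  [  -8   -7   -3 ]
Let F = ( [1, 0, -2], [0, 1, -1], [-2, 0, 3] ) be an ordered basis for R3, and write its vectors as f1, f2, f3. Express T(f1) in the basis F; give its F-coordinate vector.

Column 1 of [T]_F is the F-coordinate vector of T(f1).
In standard coordinates T(f1) = A f1 = [-1, 3, -2].
Converting to F: [-1, 3, -2] = f1 + 3f2 + f3, so the coordinate vector is [1, 3, 1].

[1, 3, 1]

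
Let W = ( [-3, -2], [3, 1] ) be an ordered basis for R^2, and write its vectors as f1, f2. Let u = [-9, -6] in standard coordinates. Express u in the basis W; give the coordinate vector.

We seek scalars with c_1 f1 + c_2 f2 = u; equivalently solve M c = u where the columns of M are f1, f2.
System: -3c_1 + 3c_2 = -9, -2c_1 + c_2 = -6; solving gives c_1 = 3, c_2 = 0.
Check: 3f1 + 0·f2 = [-9, -6].

[3, 0]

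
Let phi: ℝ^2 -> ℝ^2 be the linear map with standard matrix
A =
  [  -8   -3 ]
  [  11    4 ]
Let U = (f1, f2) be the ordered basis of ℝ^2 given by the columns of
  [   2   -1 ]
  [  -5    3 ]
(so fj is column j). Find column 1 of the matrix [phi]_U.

(-1, -1)

Compute phi(f1) = A f1 = (-1, 2) in standard coordinates.
Then write this in U-coordinates: solve for y in y_1 f1 + y_2 f2 = (-1, 2).
This gives y = (-1, -1), which is column 1 of [phi]_U.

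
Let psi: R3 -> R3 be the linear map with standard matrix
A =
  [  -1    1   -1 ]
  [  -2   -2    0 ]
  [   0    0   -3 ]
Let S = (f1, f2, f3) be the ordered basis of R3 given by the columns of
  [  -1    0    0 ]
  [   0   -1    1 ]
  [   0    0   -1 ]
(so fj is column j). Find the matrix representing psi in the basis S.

[[-1, 1, -2], [-2, -2, -1], [0, 0, -3]]

With P the matrix whose columns are f1, ..., f3, [psi]_S = P^(-1) A P.
Column by column: psi(f1) = A f1 = <1, 2, 0>; its S-coordinates <-1, -2, 0> give column 1.
Continuing for each basis vector yields [psi]_S = [[-1, 1, -2], [-2, -2, -1], [0, 0, -3]].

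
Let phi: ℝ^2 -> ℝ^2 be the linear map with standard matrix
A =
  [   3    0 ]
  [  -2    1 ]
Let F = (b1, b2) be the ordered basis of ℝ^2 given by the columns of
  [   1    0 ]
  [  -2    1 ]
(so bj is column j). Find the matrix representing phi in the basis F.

Let P have columns b1, b2. Then [phi]_F = P^(-1) A P.
Here det P = 1, so P^(-1) is integer; computing A P first and then P^(-1)(A P) gives [[3, 0], [2, 1]].

[[3, 0], [2, 1]]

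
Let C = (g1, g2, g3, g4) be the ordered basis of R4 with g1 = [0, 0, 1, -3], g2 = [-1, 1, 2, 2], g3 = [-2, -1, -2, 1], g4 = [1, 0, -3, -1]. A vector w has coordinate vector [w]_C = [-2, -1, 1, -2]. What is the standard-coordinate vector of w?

[-3, -2, 0, 7]

w = M [w]_C, where M has columns g1, ..., g4.
Carrying out the matrix-vector product, w = [-3, -2, 0, 7].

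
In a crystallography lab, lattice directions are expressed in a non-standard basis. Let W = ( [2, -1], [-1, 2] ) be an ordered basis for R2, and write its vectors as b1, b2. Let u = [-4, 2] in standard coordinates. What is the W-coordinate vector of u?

[-2, 0]

[u]_W is the unique c with M c = u, where M has columns b1, b2.
System: 2c_1 - c_2 = -4, -c_1 + 2c_2 = 2; solving gives c_1 = -2, c_2 = 0.
Check: -2b1 + 0·b2 = [-4, 2].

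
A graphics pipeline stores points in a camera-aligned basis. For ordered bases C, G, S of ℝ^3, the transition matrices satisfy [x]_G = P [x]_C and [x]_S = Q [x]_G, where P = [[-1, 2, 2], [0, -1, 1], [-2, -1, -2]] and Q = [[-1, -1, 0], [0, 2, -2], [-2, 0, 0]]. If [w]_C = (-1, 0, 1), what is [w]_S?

First [w]_G = P [w]_C = (3, 1, 0).
Then [w]_S = Q [w]_G = (-4, 2, -6).

(-4, 2, -6)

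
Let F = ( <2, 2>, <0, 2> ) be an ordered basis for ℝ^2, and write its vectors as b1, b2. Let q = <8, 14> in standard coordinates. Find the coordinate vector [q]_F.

<4, 3>

[q]_F is the unique c with M c = q, where M has columns b1, b2.
System: 2c_1 + 0c_2 = 8, 2c_1 + 2c_2 = 14; solving gives c_1 = 4, c_2 = 3.
Check: 4b1 + 3b2 = <8, 14>.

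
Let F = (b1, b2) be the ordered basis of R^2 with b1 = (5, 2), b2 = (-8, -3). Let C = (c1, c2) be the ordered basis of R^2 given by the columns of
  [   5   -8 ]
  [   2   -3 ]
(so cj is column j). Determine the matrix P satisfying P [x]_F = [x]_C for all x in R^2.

Column j of P is [bj]_C, since P maps F-coordinates to C-coordinates.
Expressing b1 in C: b1 = c1 + 0·c2, so column 1 of P is (1, 0).
Doing the same for each bj gives P = [[1, 0], [0, 1]].

[[1, 0], [0, 1]]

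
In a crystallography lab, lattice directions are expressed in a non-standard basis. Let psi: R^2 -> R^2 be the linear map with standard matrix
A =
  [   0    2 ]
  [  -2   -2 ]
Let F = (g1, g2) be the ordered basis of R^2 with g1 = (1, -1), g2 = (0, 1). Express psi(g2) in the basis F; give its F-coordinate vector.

(2, 0)

Compute psi(g2) = A g2 = (2, -2) in standard coordinates.
Then write this in F-coordinates: solve for y in y_1 g1 + y_2 g2 = (2, -2).
This gives y = (2, 0), which is column 2 of [psi]_F.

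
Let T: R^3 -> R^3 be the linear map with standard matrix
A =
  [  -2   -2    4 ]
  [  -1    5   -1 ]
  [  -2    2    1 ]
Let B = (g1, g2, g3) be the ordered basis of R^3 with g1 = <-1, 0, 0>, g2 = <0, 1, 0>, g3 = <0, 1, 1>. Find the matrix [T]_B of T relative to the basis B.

The j-th column of [T]_B is [T(gj)]_B.
T(g1) = A g1 = <2, 1, 2> = -2g1 - g2 + 2g3, so column 1 is <-2, -1, 2>.
Repeating for g2, g3 and assembling the columns gives [[-2, 2, -2], [-1, 3, 1], [2, 2, 3]].

[[-2, 2, -2], [-1, 3, 1], [2, 2, 3]]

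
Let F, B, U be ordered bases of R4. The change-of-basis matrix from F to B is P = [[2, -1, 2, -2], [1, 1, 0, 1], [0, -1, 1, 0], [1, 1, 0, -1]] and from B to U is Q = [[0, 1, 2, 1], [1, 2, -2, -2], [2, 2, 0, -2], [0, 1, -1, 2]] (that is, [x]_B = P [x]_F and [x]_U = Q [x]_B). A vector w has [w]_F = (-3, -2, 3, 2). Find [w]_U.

(0, -4, 4, -22)

First [w]_B = P [w]_F = (-2, -3, 5, -7).
Then [w]_U = Q [w]_B = (0, -4, 4, -22).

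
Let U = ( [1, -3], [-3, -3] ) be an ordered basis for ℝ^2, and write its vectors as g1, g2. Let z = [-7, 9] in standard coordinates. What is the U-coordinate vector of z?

Write z = c_1 g1 + c_2 g2 and solve for the c_i.
System: c_1 - 3c_2 = -7, -3c_1 - 3c_2 = 9; solving gives c_1 = -4, c_2 = 1.
Check: -4g1 + g2 = [-7, 9].

[-4, 1]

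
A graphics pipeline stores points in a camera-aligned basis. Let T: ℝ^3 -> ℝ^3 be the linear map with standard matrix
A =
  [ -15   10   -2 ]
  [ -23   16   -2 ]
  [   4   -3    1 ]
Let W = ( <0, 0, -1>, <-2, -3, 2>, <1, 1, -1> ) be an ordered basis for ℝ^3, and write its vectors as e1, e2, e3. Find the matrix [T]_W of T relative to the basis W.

[[-1, 1, 3], [0, 2, 2], [2, 0, 1]]

The j-th column of [T]_W is [T(ej)]_W.
T(e1) = A e1 = <2, 2, -1> = -e1 + 0·e2 + 2e3, so column 1 is <-1, 0, 2>.
Repeating for e2, e3 and assembling the columns gives [[-1, 1, 3], [0, 2, 2], [2, 0, 1]].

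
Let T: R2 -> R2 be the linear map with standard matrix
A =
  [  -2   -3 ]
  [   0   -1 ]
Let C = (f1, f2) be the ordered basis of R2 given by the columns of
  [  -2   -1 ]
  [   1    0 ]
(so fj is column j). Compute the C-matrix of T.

Let P have columns f1, f2. Then [T]_C = P^(-1) A P.
Here det P = 1, so P^(-1) is integer; computing A P first and then P^(-1)(A P) gives [[-1, 0], [1, -2]].

[[-1, 0], [1, -2]]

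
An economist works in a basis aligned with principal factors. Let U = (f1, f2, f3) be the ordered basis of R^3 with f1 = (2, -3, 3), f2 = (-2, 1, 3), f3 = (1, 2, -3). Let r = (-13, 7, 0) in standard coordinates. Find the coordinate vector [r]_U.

Write r = c_1 f1 + ... + c_3 f3 and solve for the c_i.
Solving this 3x3 system gives c = (-4, 1, -3).
Check: -4f1 + f2 - 3f3 = (-13, 7, 0).

(-4, 1, -3)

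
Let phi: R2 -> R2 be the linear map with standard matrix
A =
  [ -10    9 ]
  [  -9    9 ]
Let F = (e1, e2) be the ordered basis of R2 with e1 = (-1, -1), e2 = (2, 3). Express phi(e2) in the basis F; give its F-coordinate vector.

(-3, 2)

Column 2 of [phi]_F is the F-coordinate vector of phi(e2).
In standard coordinates phi(e2) = A e2 = (7, 9).
Converting to F: (7, 9) = -3e1 + 2e2, so the coordinate vector is (-3, 2).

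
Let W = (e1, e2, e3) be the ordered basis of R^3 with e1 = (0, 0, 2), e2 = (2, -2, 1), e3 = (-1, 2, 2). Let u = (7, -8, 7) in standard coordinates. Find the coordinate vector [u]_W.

(3, 3, -1)

We seek scalars with c_1 e1 + ... + c_3 e3 = u; equivalently solve M c = u where the columns of M are e1, ..., e3.
Solving this 3x3 system gives c = (3, 3, -1).
Check: 3e1 + 3e2 - e3 = (7, -8, 7).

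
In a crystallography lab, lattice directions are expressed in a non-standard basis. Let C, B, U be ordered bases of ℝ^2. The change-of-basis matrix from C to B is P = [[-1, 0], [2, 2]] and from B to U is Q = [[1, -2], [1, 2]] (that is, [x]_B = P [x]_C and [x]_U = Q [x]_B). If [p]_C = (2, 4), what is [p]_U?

(-26, 22)

Composing the changes, [p]_U = Q P [p]_C.
Q P = [[-5, -4], [3, 4]]; applying this to (2, 4) gives (-26, 22).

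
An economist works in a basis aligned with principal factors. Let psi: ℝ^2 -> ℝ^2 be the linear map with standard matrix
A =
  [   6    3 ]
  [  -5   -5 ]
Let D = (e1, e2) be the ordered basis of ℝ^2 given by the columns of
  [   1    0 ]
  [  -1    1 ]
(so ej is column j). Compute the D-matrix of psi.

The j-th column of [psi]_D is [psi(ej)]_D.
psi(e1) = A e1 = <3, 0> = 3e1 + 3e2, so column 1 is <3, 3>.
Repeating for e2 and assembling the columns gives [[3, 3], [3, -2]].

[[3, 3], [3, -2]]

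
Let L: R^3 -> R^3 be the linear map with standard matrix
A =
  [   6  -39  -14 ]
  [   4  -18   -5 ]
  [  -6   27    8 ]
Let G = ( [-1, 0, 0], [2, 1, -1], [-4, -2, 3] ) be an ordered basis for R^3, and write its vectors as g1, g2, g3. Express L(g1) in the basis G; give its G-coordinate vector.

[-2, 0, 2]

Compute L(g1) = A g1 = [-6, -4, 6] in standard coordinates.
Then write this in G-coordinates: solve for y in y_1 g1 + ... + y_3 g3 = [-6, -4, 6].
This gives y = [-2, 0, 2], which is column 1 of [L]_G.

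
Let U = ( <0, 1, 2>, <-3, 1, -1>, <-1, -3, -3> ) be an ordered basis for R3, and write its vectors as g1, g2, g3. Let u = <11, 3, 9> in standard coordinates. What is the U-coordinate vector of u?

<0, -3, -2>

[u]_U is the unique c with M c = u, where M has columns g1, ..., g3.
Solving this 3x3 system gives c = (0, -3, -2).
Check: 0·g1 - 3g2 - 2g3 = <11, 3, 9>.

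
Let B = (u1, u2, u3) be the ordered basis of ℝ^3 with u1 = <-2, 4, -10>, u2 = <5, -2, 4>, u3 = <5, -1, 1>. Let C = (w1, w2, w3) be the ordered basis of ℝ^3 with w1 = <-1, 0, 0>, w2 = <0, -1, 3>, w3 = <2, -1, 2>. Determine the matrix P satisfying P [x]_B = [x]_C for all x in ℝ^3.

[[-2, -1, -1], [-2, 0, -1], [-2, 2, 2]]

Column j of P is [uj]_C, since P maps B-coordinates to C-coordinates.
Expressing u1 in C: u1 = -2w1 - 2w2 - 2w3, so column 1 of P is <-2, -2, -2>.
Doing the same for each uj gives P = [[-2, -1, -1], [-2, 0, -1], [-2, 2, 2]].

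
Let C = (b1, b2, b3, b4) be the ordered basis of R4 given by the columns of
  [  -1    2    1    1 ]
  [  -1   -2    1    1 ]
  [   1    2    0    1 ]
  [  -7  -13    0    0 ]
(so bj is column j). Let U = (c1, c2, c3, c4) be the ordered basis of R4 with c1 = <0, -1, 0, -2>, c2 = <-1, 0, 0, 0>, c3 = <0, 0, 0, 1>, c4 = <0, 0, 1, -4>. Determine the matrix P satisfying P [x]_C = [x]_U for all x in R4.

Let M have columns bj and N have columns cj. Then for every x, N [x]_U = x = M [x]_C, so P = N^(-1) M.
Since det N = 1, N^(-1) has integer entries; multiplying gives P = [[1, 2, -1, -1], [1, -2, -1, -1], [-1, -1, -2, 2], [1, 2, 0, 1]].

[[1, 2, -1, -1], [1, -2, -1, -1], [-1, -1, -2, 2], [1, 2, 0, 1]]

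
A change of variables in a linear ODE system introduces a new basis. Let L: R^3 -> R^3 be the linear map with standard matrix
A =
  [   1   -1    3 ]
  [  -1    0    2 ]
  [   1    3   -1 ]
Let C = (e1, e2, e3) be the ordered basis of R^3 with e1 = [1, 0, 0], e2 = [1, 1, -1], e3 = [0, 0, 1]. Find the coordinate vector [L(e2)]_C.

[0, -3, 2]

Column 2 of [L]_C is the C-coordinate vector of L(e2).
In standard coordinates L(e2) = A e2 = [-3, -3, 5].
Converting to C: [-3, -3, 5] = 0·e1 - 3e2 + 2e3, so the coordinate vector is [0, -3, 2].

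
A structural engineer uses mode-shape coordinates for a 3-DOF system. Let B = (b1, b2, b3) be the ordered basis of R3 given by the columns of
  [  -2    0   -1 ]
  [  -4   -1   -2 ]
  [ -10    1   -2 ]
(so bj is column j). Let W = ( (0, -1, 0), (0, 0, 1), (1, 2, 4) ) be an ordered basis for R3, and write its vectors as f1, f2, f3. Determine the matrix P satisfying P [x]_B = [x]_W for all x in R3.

Column j of P is [bj]_W, since P maps B-coordinates to W-coordinates.
Expressing b1 in W: b1 = 0·f1 - 2f2 - 2f3, so column 1 of P is (0, -2, -2).
Doing the same for each bj gives P = [[0, 1, 0], [-2, 1, 2], [-2, 0, -1]].

[[0, 1, 0], [-2, 1, 2], [-2, 0, -1]]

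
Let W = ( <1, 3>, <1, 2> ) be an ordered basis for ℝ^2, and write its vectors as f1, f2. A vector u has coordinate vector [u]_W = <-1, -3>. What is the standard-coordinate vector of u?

<-4, -9>

u = M [u]_W, where M has columns f1, f2.
Carrying out the matrix-vector product, u = <-4, -9>.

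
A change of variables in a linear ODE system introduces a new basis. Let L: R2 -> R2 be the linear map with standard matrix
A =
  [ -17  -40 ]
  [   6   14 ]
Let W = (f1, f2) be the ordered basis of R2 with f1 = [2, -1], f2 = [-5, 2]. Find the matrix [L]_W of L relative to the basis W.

With P the matrix whose columns are f1, f2, [L]_W = P^(-1) A P.
Column by column: L(f1) = A f1 = [6, -2]; its W-coordinates [-2, -2] give column 1.
Continuing for each basis vector yields [L]_W = [[-2, 0], [-2, -1]].

[[-2, 0], [-2, -1]]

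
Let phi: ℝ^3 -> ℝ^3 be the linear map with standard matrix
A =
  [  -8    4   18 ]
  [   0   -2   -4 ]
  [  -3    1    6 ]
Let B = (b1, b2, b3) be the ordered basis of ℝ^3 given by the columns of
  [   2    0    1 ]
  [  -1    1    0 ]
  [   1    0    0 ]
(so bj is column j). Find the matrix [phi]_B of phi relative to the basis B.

[[-1, 1, -3], [-3, -1, -3], [0, 2, -2]]

The j-th column of [phi]_B is [phi(bj)]_B.
phi(b1) = A b1 = (-2, -2, -1) = -b1 - 3b2 + 0·b3, so column 1 is (-1, -3, 0).
Repeating for b2, b3 and assembling the columns gives [[-1, 1, -3], [-3, -1, -3], [0, 2, -2]].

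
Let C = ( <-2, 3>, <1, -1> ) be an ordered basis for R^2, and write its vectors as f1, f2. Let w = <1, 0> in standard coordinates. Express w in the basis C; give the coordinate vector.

<1, 3>

[w]_C is the unique c with M c = w, where M has columns f1, f2.
System: -2c_1 + c_2 = 1, 3c_1 - c_2 = 0; solving gives c_1 = 1, c_2 = 3.
Check: f1 + 3f2 = <1, 0>.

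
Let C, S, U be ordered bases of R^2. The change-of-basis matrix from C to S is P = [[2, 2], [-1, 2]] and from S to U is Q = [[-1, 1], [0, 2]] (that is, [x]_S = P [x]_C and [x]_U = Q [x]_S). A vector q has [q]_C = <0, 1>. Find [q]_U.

<0, 4>

Composing the changes, [q]_U = Q P [q]_C.
Q P = [[-3, 0], [-2, 4]]; applying this to <0, 1> gives <0, 4>.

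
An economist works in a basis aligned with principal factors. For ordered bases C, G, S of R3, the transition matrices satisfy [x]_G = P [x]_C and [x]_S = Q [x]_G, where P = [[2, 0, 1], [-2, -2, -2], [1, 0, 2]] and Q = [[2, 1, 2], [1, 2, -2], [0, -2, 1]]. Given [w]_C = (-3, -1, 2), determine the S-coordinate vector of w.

(-2, 2, -7)

Apply P to get G-coordinates (-4, 4, 1), then Q to get S-coordinates.
The result is [w]_S = (-2, 2, -7).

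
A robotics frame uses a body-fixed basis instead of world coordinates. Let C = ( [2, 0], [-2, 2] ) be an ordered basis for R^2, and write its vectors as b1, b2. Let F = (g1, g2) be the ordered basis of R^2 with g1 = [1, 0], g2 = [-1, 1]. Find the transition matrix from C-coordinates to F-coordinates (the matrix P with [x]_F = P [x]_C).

[[2, 0], [0, 2]]

Let M have columns bj and N have columns gj. Then for every x, N [x]_F = x = M [x]_C, so P = N^(-1) M.
Since det N = 1, N^(-1) has integer entries; multiplying gives P = [[2, 0], [0, 2]].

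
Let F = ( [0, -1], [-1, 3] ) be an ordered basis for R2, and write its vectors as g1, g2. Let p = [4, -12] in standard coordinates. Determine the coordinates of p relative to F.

[p]_F is the unique c with M c = p, where M has columns g1, g2.
System: 0c_1 - c_2 = 4, -c_1 + 3c_2 = -12; solving gives c_1 = 0, c_2 = -4.
Check: 0·g1 - 4g2 = [4, -12].

[0, -4]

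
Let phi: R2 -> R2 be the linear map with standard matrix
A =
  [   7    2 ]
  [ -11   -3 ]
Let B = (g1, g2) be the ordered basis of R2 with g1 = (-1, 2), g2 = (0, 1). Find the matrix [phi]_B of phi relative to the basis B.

The j-th column of [phi]_B is [phi(gj)]_B.
phi(g1) = A g1 = (-3, 5) = 3g1 - g2, so column 1 is (3, -1).
Repeating for g2 and assembling the columns gives [[3, -2], [-1, 1]].

[[3, -2], [-1, 1]]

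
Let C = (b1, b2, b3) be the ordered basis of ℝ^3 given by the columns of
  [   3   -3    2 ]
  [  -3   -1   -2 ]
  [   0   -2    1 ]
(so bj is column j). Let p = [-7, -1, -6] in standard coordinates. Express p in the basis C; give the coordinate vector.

[1, 2, -2]

[p]_C is the unique c with M c = p, where M has columns b1, ..., b3.
Row-reducing the augmented matrix [M | p] gives c = (1, 2, -2).
Check: b1 + 2b2 - 2b3 = [-7, -1, -6].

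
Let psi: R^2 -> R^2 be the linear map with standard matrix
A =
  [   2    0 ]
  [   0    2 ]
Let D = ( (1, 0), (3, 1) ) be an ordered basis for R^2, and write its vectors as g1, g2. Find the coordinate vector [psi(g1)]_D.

(2, 0)

Compute psi(g1) = A g1 = (2, 0) in standard coordinates.
Then write this in D-coordinates: solve for y in y_1 g1 + y_2 g2 = (2, 0).
This gives y = (2, 0), which is column 1 of [psi]_D.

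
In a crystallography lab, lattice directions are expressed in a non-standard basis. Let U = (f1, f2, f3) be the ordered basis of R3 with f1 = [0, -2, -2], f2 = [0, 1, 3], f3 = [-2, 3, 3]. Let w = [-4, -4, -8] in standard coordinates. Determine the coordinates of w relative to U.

[4, -2, 2]

[w]_U is the unique c with M c = w, where M has columns f1, ..., f3.
Row-reducing the augmented matrix [M | w] gives c = (4, -2, 2).
Check: 4f1 - 2f2 + 2f3 = [-4, -4, -8].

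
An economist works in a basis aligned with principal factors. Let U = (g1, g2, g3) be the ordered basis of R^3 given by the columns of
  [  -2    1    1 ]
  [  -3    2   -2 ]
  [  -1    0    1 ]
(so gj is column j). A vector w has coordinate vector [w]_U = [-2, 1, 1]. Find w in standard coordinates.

w = M [w]_U, where M has columns g1, ..., g3.
Carrying out the matrix-vector product, w = [6, 6, 3].

[6, 6, 3]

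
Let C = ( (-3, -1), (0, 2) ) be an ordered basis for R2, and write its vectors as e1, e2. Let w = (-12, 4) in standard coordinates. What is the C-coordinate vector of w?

Write w = c_1 e1 + c_2 e2 and solve for the c_i.
System: -3c_1 + 0c_2 = -12, -c_1 + 2c_2 = 4; solving gives c_1 = 4, c_2 = 4.
Check: 4e1 + 4e2 = (-12, 4).

(4, 4)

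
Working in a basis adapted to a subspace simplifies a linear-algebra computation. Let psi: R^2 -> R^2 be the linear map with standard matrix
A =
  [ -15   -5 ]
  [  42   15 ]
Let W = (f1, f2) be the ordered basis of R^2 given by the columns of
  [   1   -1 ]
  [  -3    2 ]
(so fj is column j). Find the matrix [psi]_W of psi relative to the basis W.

[[3, 2], [3, -3]]

The j-th column of [psi]_W is [psi(fj)]_W.
psi(f1) = A f1 = (0, -3) = 3f1 + 3f2, so column 1 is (3, 3).
Repeating for f2 and assembling the columns gives [[3, 2], [3, -3]].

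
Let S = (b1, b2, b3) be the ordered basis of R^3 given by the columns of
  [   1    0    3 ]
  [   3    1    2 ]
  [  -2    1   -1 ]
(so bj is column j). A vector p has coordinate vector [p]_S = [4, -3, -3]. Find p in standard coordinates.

The coordinates say p = 4b1 - 3b2 - 3b3; adding the scaled basis vectors gives [-5, 3, -8].

[-5, 3, -8]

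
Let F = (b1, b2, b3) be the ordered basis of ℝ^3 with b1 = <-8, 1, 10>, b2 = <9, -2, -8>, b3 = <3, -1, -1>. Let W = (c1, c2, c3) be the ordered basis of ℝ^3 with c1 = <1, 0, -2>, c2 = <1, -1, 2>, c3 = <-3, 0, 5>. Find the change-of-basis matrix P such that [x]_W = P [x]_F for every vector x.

Let M have columns bj and N have columns cj. Then for every x, N [x]_W = x = M [x]_F, so P = N^(-1) M.
Since det N = 1, N^(-1) has integer entries; multiplying gives P = [[-1, 1, -1], [-1, 2, 1], [2, -2, -1]].

[[-1, 1, -1], [-1, 2, 1], [2, -2, -1]]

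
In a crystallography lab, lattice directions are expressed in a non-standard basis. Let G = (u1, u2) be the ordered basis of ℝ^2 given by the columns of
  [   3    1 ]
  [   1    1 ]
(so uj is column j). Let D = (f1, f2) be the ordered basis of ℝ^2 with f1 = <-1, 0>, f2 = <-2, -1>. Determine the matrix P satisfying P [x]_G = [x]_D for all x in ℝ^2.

Column j of P is [uj]_D, since P maps G-coordinates to D-coordinates.
Expressing u1 in D: u1 = -f1 - f2, so column 1 of P is <-1, -1>.
Doing the same for each uj gives P = [[-1, 1], [-1, -1]].

[[-1, 1], [-1, -1]]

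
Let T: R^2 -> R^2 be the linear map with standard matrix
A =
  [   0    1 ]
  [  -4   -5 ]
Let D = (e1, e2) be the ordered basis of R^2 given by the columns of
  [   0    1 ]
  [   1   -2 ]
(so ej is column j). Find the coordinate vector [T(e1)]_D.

Column 1 of [T]_D is the D-coordinate vector of T(e1).
In standard coordinates T(e1) = A e1 = (1, -5).
Converting to D: (1, -5) = -3e1 + e2, so the coordinate vector is (-3, 1).

(-3, 1)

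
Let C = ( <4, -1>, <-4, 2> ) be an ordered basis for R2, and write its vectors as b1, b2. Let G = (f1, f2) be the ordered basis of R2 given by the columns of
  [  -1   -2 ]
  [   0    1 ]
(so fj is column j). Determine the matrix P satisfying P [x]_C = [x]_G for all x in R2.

[[-2, 0], [-1, 2]]

Let M have columns bj and N have columns fj. Then for every x, N [x]_G = x = M [x]_C, so P = N^(-1) M.
Since det N = -1, N^(-1) has integer entries; multiplying gives P = [[-2, 0], [-1, 2]].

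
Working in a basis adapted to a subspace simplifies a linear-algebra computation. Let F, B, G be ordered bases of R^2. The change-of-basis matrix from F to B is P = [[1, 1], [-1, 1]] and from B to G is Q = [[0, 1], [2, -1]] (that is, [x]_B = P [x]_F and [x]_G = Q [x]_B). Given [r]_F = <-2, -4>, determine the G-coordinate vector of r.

Apply P to get B-coordinates <-6, -2>, then Q to get G-coordinates.
The result is [r]_G = <-2, -10>.

<-2, -10>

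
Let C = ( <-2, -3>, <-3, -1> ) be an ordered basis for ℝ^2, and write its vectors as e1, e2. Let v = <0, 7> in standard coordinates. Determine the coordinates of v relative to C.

Write v = c_1 e1 + c_2 e2 and solve for the c_i.
System: -2c_1 - 3c_2 = 0, -3c_1 - c_2 = 7; solving gives c_1 = -3, c_2 = 2.
Check: -3e1 + 2e2 = <0, 7>.

<-3, 2>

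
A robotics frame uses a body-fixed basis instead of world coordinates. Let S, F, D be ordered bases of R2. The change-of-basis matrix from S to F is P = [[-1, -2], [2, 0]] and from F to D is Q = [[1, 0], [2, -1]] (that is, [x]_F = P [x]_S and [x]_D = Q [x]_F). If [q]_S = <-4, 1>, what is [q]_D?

First [q]_F = P [q]_S = <2, -8>.
Then [q]_D = Q [q]_F = <2, 12>.

<2, 12>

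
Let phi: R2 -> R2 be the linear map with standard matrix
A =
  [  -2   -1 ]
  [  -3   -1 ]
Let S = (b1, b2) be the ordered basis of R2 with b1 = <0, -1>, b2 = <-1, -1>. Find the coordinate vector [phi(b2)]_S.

Column 2 of [phi]_S is the S-coordinate vector of phi(b2).
In standard coordinates phi(b2) = A b2 = <3, 4>.
Converting to S: <3, 4> = -b1 - 3b2, so the coordinate vector is <-1, -3>.

<-1, -3>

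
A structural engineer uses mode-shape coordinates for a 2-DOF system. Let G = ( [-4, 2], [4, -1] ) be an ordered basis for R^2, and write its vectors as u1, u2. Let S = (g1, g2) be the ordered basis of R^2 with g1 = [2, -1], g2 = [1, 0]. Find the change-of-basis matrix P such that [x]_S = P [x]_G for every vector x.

Let M have columns uj and N have columns gj. Then for every x, N [x]_S = x = M [x]_G, so P = N^(-1) M.
Since det N = 1, N^(-1) has integer entries; multiplying gives P = [[-2, 1], [0, 2]].

[[-2, 1], [0, 2]]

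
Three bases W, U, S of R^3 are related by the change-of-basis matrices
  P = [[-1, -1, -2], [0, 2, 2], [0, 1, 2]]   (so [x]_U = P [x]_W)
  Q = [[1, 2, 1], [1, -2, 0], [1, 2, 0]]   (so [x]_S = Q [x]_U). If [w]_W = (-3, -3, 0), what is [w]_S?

(-9, 18, -6)

Composing the changes, [w]_S = Q P [w]_W.
Q P = [[-1, 4, 4], [-1, -5, -6], [-1, 3, 2]]; applying this to (-3, -3, 0) gives (-9, 18, -6).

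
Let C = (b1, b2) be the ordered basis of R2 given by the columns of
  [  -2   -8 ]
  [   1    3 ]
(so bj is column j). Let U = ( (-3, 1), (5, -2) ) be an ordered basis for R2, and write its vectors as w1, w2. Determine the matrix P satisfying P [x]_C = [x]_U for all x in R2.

Column j of P is [bj]_U, since P maps C-coordinates to U-coordinates.
Expressing b1 in U: b1 = -w1 - w2, so column 1 of P is (-1, -1).
Doing the same for each bj gives P = [[-1, 1], [-1, -1]].

[[-1, 1], [-1, -1]]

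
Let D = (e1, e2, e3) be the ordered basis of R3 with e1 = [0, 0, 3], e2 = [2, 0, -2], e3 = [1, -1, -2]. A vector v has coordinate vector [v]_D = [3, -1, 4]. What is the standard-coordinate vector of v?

v = M [v]_D, where M has columns e1, ..., e3.
Carrying out the matrix-vector product, v = [2, -4, 3].

[2, -4, 3]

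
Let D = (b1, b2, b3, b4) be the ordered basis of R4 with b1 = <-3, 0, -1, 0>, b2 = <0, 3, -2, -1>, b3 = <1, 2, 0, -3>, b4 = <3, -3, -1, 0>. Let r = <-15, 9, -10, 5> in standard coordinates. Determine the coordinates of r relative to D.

Write r = c_1 b1 + ... + c_4 b4 and solve for the c_i.
Gaussian elimination on [M | r] yields c = (3, 4, -3, -1).
Check: 3b1 + 4b2 - 3b3 - b4 = <-15, 9, -10, 5>.

<3, 4, -3, -1>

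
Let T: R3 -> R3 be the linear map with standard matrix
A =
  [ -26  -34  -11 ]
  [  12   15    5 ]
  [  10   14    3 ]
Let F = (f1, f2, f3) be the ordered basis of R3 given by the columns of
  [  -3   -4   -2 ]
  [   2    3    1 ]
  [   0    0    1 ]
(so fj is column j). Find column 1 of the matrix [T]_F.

(-2, 0, -2)

Compute T(f1) = A f1 = (10, -6, -2) in standard coordinates.
Then write this in F-coordinates: solve for y in y_1 f1 + ... + y_3 f3 = (10, -6, -2).
This gives y = (-2, 0, -2), which is column 1 of [T]_F.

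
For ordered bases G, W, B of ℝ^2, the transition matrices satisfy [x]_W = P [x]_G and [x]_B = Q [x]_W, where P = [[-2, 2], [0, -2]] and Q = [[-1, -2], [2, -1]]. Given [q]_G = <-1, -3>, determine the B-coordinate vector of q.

<-8, -14>

Apply P to get W-coordinates <-4, 6>, then Q to get B-coordinates.
The result is [q]_B = <-8, -14>.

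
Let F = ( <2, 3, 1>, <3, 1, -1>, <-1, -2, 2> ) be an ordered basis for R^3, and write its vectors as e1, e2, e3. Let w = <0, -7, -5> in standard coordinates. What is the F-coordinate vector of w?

<-3, 2, 0>

Write w = c_1 e1 + ... + c_3 e3 and solve for the c_i.
Gaussian elimination on [M | w] yields c = (-3, 2, 0).
Check: -3e1 + 2e2 + 0·e3 = <0, -7, -5>.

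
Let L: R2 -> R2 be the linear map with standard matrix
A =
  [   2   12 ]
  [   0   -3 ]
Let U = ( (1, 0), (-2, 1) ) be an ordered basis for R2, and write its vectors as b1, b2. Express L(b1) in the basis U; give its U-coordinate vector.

(2, 0)

Compute L(b1) = A b1 = (2, 0) in standard coordinates.
Then write this in U-coordinates: solve for y in y_1 b1 + y_2 b2 = (2, 0).
This gives y = (2, 0), which is column 1 of [L]_U.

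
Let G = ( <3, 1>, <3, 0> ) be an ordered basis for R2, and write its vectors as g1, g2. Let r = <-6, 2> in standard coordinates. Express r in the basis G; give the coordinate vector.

<2, -4>

We seek scalars with c_1 g1 + c_2 g2 = r; equivalently solve M c = r where the columns of M are g1, g2.
System: 3c_1 + 3c_2 = -6, c_1 + 0c_2 = 2; solving gives c_1 = 2, c_2 = -4.
Check: 2g1 - 4g2 = <-6, 2>.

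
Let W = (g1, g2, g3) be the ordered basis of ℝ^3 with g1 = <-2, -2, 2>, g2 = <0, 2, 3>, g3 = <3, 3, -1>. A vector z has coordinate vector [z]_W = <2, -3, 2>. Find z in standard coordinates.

z = M [z]_W, where M has columns g1, ..., g3.
Carrying out the matrix-vector product, z = <2, -4, -7>.

<2, -4, -7>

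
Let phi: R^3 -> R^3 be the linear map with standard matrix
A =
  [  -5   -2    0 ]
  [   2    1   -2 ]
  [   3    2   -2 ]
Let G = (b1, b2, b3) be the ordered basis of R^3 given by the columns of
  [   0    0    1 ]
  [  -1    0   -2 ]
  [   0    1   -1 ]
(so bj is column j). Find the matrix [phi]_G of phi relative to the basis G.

With P the matrix whose columns are b1, ..., b3, [phi]_G = P^(-1) A P.
Column by column: phi(b1) = A b1 = <2, -1, -2>; its G-coordinates <-3, 0, 2> give column 1.
Continuing for each basis vector yields [phi]_G = [[-3, 2, 0], [0, -2, 0], [2, 0, -1]].

[[-3, 2, 0], [0, -2, 0], [2, 0, -1]]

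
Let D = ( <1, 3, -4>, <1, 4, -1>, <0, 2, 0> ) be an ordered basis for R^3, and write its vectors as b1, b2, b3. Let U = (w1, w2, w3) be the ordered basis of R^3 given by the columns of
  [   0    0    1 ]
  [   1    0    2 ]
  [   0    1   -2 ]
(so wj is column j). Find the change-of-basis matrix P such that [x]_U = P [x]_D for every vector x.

[[1, 2, 2], [-2, 1, 0], [1, 1, 0]]

Let M have columns bj and N have columns wj. Then for every x, N [x]_U = x = M [x]_D, so P = N^(-1) M.
Since det N = 1, N^(-1) has integer entries; multiplying gives P = [[1, 2, 2], [-2, 1, 0], [1, 1, 0]].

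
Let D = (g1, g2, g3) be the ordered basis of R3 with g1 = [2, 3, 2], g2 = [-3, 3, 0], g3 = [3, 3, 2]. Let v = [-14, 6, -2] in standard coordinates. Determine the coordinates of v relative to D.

[2, 3, -3]

[v]_D is the unique c with M c = v, where M has columns g1, ..., g3.
Gaussian elimination on [M | v] yields c = (2, 3, -3).
Check: 2g1 + 3g2 - 3g3 = [-14, 6, -2].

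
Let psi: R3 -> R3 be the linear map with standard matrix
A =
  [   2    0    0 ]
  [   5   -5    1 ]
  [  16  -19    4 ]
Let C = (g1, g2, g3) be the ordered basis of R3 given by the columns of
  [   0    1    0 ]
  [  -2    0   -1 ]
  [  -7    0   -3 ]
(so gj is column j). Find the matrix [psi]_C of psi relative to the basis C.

[[-1, -1, -1], [0, 2, 0], [-1, -3, 0]]

With P the matrix whose columns are g1, ..., g3, [psi]_C = P^(-1) A P.
Column by column: psi(g1) = A g1 = (0, 3, 10); its C-coordinates (-1, 0, -1) give column 1.
Continuing for each basis vector yields [psi]_C = [[-1, -1, -1], [0, 2, 0], [-1, -3, 0]].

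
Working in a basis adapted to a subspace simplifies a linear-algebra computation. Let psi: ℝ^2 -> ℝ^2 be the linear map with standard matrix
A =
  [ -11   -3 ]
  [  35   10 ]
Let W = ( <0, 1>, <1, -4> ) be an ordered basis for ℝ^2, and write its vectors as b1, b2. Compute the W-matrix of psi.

The j-th column of [psi]_W is [psi(bj)]_W.
psi(b1) = A b1 = <-3, 10> = -2b1 - 3b2, so column 1 is <-2, -3>.
Repeating for b2 and assembling the columns gives [[-2, -1], [-3, 1]].

[[-2, -1], [-3, 1]]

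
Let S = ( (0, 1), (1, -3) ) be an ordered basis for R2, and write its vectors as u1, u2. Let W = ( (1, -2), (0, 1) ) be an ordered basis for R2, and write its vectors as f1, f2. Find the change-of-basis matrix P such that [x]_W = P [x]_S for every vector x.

[[0, 1], [1, -1]]

Column j of P is [uj]_W, since P maps S-coordinates to W-coordinates.
Expressing u1 in W: u1 = 0·f1 + f2, so column 1 of P is (0, 1).
Doing the same for each uj gives P = [[0, 1], [1, -1]].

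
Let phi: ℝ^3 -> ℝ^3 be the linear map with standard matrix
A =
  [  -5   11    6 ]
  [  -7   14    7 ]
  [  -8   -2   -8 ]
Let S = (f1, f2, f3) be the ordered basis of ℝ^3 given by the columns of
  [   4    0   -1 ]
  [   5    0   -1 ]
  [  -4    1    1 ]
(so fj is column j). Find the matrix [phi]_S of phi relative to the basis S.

[[3, 1, 0], [1, -2, 2], [1, -2, 0]]

Let P have columns f1, ..., f3. Then [phi]_S = P^(-1) A P.
Here det P = -1, so P^(-1) is integer; computing A P first and then P^(-1)(A P) gives [[3, 1, 0], [1, -2, 2], [1, -2, 0]].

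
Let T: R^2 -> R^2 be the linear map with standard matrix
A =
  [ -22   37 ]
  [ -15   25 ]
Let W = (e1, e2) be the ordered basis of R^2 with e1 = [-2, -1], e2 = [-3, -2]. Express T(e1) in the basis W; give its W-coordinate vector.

[1, -3]

Compute T(e1) = A e1 = [7, 5] in standard coordinates.
Then write this in W-coordinates: solve for y in y_1 e1 + y_2 e2 = [7, 5].
This gives y = [1, -3], which is column 1 of [T]_W.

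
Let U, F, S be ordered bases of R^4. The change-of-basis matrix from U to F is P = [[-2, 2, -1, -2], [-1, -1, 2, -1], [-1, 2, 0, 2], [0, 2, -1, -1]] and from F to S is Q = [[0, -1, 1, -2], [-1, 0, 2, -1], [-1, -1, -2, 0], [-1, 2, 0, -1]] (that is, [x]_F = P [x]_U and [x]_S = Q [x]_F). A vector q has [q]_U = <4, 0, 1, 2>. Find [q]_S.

Apply P to get F-coordinates <-13, -4, 0, -3>, then Q to get S-coordinates.
The result is [q]_S = <10, 16, 17, 8>.

<10, 16, 17, 8>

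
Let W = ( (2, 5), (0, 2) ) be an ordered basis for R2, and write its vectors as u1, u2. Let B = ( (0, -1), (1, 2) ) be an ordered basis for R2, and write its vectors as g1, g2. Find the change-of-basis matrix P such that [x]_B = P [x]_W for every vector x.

Let M have columns uj and N have columns gj. Then for every x, N [x]_B = x = M [x]_W, so P = N^(-1) M.
Since det N = 1, N^(-1) has integer entries; multiplying gives P = [[-1, -2], [2, 0]].

[[-1, -2], [2, 0]]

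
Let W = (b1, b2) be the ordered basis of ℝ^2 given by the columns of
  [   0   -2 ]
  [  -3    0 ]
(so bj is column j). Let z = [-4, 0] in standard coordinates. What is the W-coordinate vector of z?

We seek scalars with c_1 b1 + c_2 b2 = z; equivalently solve M c = z where the columns of M are b1, b2.
System: 0c_1 - 2c_2 = -4, -3c_1 + 0c_2 = 0; solving gives c_1 = 0, c_2 = 2.
Check: 0·b1 + 2b2 = [-4, 0].

[0, 2]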